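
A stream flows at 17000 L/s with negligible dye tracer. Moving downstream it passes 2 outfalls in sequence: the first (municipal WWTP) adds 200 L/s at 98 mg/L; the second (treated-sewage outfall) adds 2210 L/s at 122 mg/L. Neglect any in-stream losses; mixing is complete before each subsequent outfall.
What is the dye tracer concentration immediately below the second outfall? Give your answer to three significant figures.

14.9 mg/L

After outfall 1: Q = 17000 + 200.0 = 17200 L/s; C = (17000·0 + 200.0·98.00)/17200 = 1.140 mg/L.
After outfall 2: Q = 17200 + 2210 = 19410 L/s; C = (17200·1.140 + 2210·122.0)/19410 = 14.90 mg/L.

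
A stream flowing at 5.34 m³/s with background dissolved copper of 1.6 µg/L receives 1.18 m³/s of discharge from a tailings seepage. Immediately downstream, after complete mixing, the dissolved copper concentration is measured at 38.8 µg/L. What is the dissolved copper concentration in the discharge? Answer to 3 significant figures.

207 µg/L

Mass balance: 5.340·1.600 + 1.180·Cₑ = 6.520·38.80
→ Cₑ = (6.520·38.80 − 5.340·1.600) / 1.180 = 207.1 µg/L.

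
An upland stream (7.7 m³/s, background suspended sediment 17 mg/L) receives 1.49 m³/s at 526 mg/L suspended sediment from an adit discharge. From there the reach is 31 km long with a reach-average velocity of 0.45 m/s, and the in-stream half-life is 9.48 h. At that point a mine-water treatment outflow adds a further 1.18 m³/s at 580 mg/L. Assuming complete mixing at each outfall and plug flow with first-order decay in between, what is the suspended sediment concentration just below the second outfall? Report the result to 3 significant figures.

After mixing, C = (7.700·17.00 + 1.490·526.0) / 9.190 = 914.6/9.190 = 99.53 mg/L; combined flow 9.190 m³/s.
Travel time t = 31·1000 / 0.45 = 68890 s = 19.14 h.
Half-life 9.48 h → k = ln 2 / 9.48 = 0.07312 h⁻¹ = 1.755 d⁻¹.
Decay over the reach: 99.53·exp(−kt) = 99.53·0.2468 = 24.56 mg/L.
At the second outfall, C = (9.190·24.56 + 1.180·580.0) / (9.190 + 1.180) = 87.77 mg/L.

87.8 mg/L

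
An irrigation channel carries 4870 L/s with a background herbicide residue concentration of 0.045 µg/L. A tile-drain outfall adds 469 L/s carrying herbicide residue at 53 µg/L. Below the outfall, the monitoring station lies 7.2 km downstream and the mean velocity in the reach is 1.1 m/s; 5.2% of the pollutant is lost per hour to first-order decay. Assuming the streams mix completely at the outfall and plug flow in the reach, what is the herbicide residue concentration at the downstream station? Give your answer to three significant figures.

Conservation of mass: C = (4870·0.04500 + 469.0·53.00) / 5339 = 25080/5339 = 4.697 µg/L.
Travel time t = 7.2·1000 / 1.1 = 6545 s = 1.818 h.
5.2%/h lost → k = −ln(1 − 0.052) = 0.05340 h⁻¹.
Decay over the reach: 4.697·exp(−kt) = 4.697·0.9075 = 4.262 µg/L.

4.26 µg/L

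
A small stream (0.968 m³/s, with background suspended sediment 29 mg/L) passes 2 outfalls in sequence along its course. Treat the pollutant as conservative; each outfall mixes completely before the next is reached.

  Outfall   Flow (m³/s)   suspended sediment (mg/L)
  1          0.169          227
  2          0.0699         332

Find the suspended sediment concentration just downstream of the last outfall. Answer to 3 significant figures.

Outfall 1: combined Q = 1.137 m³/s; C = (0.9680·29.00 + 0.1690·227.0)/1.137 = 58.43 mg/L.
Outfall 2: combined Q = 1.207 m³/s; C = (1.137·58.43 + 0.06990·332.0)/1.207 = 74.27 mg/L.

74.3 mg/L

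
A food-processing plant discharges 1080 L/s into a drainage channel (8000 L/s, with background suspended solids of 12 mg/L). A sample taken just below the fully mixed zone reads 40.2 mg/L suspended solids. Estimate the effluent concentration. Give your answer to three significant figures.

249 mg/L

Mass balance: 8000·12.00 + 1080·Cₑ = 9080·40.20
→ Cₑ = (9080·40.20 − 8000·12.00) / 1080 = 249.1 mg/L.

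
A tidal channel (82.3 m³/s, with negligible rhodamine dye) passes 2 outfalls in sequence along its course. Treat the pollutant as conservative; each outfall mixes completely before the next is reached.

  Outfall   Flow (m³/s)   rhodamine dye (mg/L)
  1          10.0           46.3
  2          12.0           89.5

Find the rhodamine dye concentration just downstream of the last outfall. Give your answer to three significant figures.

14.7 mg/L

Outfall 1: combined Q = 92.30 m³/s; C = (82.30·0 + 10.00·46.30)/92.30 = 5.016 mg/L.
Outfall 2: combined Q = 104.3 m³/s; C = (92.30·5.016 + 12.00·89.50)/104.3 = 14.74 mg/L.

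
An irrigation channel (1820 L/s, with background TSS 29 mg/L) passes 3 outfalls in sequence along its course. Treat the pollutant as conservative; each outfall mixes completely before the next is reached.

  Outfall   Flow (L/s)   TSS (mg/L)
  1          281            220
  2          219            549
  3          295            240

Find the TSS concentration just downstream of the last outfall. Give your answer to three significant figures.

Below outfall 1: Q → 2101 L/s, C = (1820·29.00 + 281.0·220.0)/2101 = 54.55 mg/L.
Below outfall 2: Q → 2320 L/s, C = (2101·54.55 + 219.0·549.0)/2320 = 101.2 mg/L.
Below outfall 3: Q → 2615 L/s, C = (2320·101.2 + 295.0·240.0)/2615 = 116.9 mg/L.

117 mg/L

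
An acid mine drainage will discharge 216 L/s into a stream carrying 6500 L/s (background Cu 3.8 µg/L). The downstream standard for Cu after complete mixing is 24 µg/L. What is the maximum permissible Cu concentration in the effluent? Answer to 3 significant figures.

632 µg/L

At the limit, (Qr·Cr + Qe·Cₑ)/(Qr + Qe) = 24:
Cₑ = (6716·24 − 6500·3.800) / 216.0 = 631.9 µg/L.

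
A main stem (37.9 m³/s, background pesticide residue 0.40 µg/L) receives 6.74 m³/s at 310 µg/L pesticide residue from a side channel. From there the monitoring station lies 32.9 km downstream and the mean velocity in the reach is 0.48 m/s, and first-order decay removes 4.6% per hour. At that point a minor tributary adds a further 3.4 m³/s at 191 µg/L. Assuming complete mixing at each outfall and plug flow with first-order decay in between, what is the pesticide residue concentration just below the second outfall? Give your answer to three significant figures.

31.4 µg/L

Mixed concentration C = ΣQC/ΣQ = (37.90·0.4000 + 6.740·310.0) / 44.64 = 2105/44.64 = 47.15 µg/L; combined flow 44.64 m³/s.
Travel time t = 32.9·1000 / 0.48 = 68540 s = 19.04 h.
4.6%/h lost → k = −ln(1 − 0.046) = 0.04709 h⁻¹.
Decay over the reach: 47.15·exp(−kt) = 47.15·0.4080 = 19.23 µg/L.
Second outfall: C = (44.64·19.23 + 3.400·191.0)/48.04 = 31.39 µg/L.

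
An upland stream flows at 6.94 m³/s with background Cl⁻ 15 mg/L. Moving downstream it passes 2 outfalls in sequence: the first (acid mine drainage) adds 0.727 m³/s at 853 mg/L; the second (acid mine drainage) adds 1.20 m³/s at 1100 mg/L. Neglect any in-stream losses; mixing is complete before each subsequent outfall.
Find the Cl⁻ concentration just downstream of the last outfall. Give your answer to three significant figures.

231 mg/L

Outfall 1: combined Q = 7.667 m³/s; C = (6.940·15.00 + 0.7270·853.0)/7.667 = 94.46 mg/L.
Outfall 2: combined Q = 8.867 m³/s; C = (7.667·94.46 + 1.200·1100)/8.867 = 230.5 mg/L.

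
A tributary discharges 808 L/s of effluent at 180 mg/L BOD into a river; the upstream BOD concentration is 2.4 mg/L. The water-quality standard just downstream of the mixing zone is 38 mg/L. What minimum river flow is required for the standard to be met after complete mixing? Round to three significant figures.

3220 L/s

Set C_mix = 38: (Q·2.400 + 808.0·180.0) / (Q + 808.0) = 38
→ Q = 808.0·(180.0 − 38)/(38 − 2.400) = 3223 L/s.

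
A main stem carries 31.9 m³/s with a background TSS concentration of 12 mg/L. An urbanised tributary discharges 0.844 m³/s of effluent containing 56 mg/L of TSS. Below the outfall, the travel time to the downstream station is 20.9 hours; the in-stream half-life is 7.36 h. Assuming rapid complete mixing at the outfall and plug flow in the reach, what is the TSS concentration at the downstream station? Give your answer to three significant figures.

Mixed concentration C = ΣQC/ΣQ = (31.90·12.00 + 0.8440·56.00) / 32.74 = 430.1/32.74 = 13.13 mg/L.
Half-life 7.36 h → k = ln 2 / 7.36 = 0.09418 h⁻¹ = 2.260 d⁻¹.
Applying C = C₀e^(−kt): 13.13 × 0.1397 = 1.835 mg/L.

1.83 mg/L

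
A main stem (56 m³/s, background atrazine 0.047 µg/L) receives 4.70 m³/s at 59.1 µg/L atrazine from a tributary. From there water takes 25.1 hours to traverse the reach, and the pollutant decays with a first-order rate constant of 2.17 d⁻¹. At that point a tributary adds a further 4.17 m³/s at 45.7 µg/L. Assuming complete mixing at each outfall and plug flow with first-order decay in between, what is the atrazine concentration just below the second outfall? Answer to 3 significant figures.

Mixed concentration C = ΣQC/ΣQ = (56.00·0.04700 + 4.700·59.10) / 60.70 = 280.4/60.70 = 4.619 µg/L; combined flow 60.70 m³/s.
After decay, C = 4.619 × e^(−kt) = 4.619 × 0.1034 = 0.4775 µg/L.
At the second outfall, C = (60.70·0.4775 + 4.170·45.70) / (60.70 + 4.170) = 3.385 µg/L.

3.38 µg/L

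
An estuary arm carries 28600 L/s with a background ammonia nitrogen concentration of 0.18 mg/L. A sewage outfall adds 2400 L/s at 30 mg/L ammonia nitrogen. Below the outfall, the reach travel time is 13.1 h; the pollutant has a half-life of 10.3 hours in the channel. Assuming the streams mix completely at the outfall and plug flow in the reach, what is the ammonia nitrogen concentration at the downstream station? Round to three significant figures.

Conservation of mass: C = (28600·0.1800 + 2400·30.00) / 31000 = 77150/31000 = 2.489 mg/L.
Half-life 10.3 h → k = ln 2 / 10.3 = 0.06730 h⁻¹ = 1.615 d⁻¹.
Applying C = C₀e^(−kt): 2.489 × 0.4141 = 1.031 mg/L.

1.03 mg/L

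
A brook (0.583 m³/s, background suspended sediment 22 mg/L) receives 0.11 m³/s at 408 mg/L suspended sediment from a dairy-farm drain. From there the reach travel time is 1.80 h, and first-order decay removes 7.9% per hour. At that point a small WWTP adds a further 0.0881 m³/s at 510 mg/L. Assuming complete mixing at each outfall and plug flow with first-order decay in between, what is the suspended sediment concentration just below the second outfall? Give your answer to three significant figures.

121 mg/L

Mixed concentration C = ΣQC/ΣQ = (0.5830·22.00 + 0.1100·408.0) / 0.6930 = 57.71/0.6930 = 83.27 mg/L; combined flow 0.6930 m³/s.
7.9%/h lost → k = −ln(1 − 0.079) = 0.08230 h⁻¹.
After decay, C = 83.27 × e^(−kt) = 83.27 × 0.8623 = 71.81 mg/L.
At the second outfall, C = (0.6930·71.81 + 0.08810·510.0) / (0.6930 + 0.08810) = 121.2 mg/L.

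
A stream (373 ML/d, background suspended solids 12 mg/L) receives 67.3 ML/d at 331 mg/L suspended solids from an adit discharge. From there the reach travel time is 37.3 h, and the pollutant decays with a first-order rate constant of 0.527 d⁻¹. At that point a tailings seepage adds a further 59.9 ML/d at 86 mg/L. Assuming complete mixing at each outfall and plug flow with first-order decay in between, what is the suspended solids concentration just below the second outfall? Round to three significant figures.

33.9 mg/L

Mass balance: C = (373.0·12.00 + 67.30·331.0) / 440.3 = 26750/440.3 = 60.76 mg/L; combined flow 440.3 ML/d.
After decay, C = 60.76 × e^(−kt) = 60.76 × 0.4409 = 26.79 mg/L.
At the second outfall, C = (440.3·26.79 + 59.90·86.00) / (440.3 + 59.90) = 33.88 mg/L.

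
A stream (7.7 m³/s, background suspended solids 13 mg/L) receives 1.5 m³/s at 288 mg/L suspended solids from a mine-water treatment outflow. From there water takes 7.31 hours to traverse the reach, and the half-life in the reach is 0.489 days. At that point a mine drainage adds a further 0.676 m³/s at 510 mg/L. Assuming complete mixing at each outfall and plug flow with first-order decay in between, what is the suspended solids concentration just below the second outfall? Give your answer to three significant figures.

69.9 mg/L

Mass balance: C = (7.700·13.00 + 1.500·288.0) / 9.200 = 532.1/9.200 = 57.84 mg/L; combined flow 9.200 m³/s.
Half-life 0.489 d → k = ln 2 / 0.489 = 1.417 d⁻¹.
Applying C = C₀e^(−kt): 57.84 × 0.6494 = 37.56 mg/L.
Second outfall: C = (9.200·37.56 + 0.6760·510.0)/9.876 = 69.90 mg/L.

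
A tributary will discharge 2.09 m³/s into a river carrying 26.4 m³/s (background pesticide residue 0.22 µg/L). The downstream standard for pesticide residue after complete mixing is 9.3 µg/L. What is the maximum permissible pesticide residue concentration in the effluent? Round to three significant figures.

124 µg/L

At the limit, (Qr·Cr + Qe·Cₑ)/(Qr + Qe) = 9.3:
Cₑ = (28.49·9.3 − 26.40·0.2200) / 2.090 = 124.0 µg/L.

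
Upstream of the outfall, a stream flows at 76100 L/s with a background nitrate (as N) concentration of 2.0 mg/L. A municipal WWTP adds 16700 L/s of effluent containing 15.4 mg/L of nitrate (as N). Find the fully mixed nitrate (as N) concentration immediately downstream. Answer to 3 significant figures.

4.41 mg/L

Flow-weighted average: C = (76100·2.000 + 16700·15.40) / 92800 = 409400/92800 = 4.411 mg/L.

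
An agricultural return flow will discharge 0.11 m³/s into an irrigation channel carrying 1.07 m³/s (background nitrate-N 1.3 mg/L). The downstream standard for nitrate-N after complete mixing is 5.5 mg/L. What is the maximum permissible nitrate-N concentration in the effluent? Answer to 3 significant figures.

At the limit, (Qr·Cr + Qe·Cₑ)/(Qr + Qe) = 5.5:
Cₑ = (1.180·5.5 − 1.070·1.300) / 0.1100 = 46.35 mg/L.

46.4 mg/L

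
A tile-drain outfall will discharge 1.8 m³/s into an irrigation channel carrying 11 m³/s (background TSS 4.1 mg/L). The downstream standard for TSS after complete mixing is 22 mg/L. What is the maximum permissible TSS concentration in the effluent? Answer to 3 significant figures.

At the limit, (Qr·Cr + Qe·Cₑ)/(Qr + Qe) = 22:
Cₑ = (12.80·22 − 11.00·4.100) / 1.800 = 131.4 mg/L.

131 mg/L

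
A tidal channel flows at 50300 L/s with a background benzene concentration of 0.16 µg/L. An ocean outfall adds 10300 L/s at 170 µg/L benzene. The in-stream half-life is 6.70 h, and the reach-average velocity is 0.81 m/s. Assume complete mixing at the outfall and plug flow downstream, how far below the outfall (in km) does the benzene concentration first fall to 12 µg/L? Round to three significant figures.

Mixed concentration C = ΣQC/ΣQ = (50300·0.1600 + 10300·170.0) / 60600 = 1759000/60600 = 29.03 µg/L.
Half-life 6.70 h → k = ln 2 / 6.70 = 0.1035 h⁻¹ = 2.483 d⁻¹.
Set 29.03·exp(−k·t) = 12 → t = ln(29.03/12)/k = 30740 s = 8.538 h.
Distance = v·t = 0.81·30740 = 24900 m = 24.90 km.

24.9 km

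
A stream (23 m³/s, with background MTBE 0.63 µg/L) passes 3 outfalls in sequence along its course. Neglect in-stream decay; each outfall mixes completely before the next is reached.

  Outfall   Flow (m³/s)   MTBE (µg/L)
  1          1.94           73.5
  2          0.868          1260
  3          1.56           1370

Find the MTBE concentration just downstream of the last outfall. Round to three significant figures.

Outfall 1: combined Q = 24.94 m³/s; C = (23.00·0.6300 + 1.940·73.50)/24.94 = 6.298 µg/L.
Outfall 2: combined Q = 25.81 m³/s; C = (24.94·6.298 + 0.8680·1260)/25.81 = 48.46 µg/L.
Outfall 3: combined Q = 27.37 m³/s; C = (25.81·48.46 + 1.560·1370)/27.37 = 123.8 µg/L.

124 µg/L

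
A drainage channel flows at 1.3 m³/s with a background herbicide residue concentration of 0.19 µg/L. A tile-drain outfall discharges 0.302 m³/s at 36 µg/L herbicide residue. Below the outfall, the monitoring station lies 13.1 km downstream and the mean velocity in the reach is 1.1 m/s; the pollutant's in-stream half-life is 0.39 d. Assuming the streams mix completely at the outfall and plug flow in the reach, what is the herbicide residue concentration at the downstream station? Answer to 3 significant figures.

5.43 µg/L

After mixing, C = (1.300·0.1900 + 0.3020·36.00) / 1.602 = 11.12/1.602 = 6.941 µg/L.
Travel time t = 13.1·1000 / 1.1 = 11910 s = 3.308 h.
Half-life 0.39 d → k = ln 2 / 0.39 = 1.777 d⁻¹.
First-order decay: C = 6.941·exp(−k·t) = 6.941·0.7827 = 5.433 µg/L.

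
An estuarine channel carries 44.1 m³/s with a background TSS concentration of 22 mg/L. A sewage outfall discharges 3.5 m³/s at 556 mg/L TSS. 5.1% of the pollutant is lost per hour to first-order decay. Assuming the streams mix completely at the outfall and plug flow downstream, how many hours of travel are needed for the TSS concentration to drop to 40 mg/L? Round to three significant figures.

8.14 h

Conservation of mass: C = (44.10·22.00 + 3.500·556.0) / 47.60 = 2916/47.60 = 61.26 mg/L.
5.1%/h lost → k = −ln(1 − 0.051) = 0.05235 h⁻¹.
61.26·exp(−k·t) = 40 → t = ln(61.26/40)/k = 29320 s = 8.144 h.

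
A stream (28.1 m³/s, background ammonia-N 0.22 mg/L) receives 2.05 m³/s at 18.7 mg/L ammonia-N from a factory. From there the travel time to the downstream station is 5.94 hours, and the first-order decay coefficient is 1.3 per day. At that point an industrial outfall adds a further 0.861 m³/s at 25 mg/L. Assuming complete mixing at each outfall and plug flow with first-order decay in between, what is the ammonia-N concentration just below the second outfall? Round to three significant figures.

Flow-weighted average: C = (28.10·0.2200 + 2.050·18.70) / 30.15 = 44.52/30.15 = 1.477 mg/L; combined flow 30.15 m³/s.
After decay, C = 1.477 × e^(−kt) = 1.477 × 0.7249 = 1.070 mg/L.
Second outfall: C = (30.15·1.070 + 0.8610·25.00)/31.01 = 1.735 mg/L.

1.73 mg/L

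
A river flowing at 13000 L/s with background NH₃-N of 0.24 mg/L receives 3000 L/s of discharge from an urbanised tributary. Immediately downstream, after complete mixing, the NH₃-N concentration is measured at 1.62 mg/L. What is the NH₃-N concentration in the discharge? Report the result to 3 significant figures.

Mass balance: 13000·0.2400 + 3000·Cₑ = 16000·1.620
→ Cₑ = (16000·1.620 − 13000·0.2400) / 3000 = 7.600 mg/L.

7.60 mg/L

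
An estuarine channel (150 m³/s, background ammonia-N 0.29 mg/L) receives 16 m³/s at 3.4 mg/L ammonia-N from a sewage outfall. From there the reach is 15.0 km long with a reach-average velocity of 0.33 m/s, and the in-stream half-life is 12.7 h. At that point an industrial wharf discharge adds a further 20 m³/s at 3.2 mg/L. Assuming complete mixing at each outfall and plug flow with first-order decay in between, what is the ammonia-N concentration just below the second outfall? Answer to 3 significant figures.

After mixing, C = (150.0·0.2900 + 16.00·3.400) / 166.0 = 97.90/166.0 = 0.5898 mg/L; combined flow 166.0 m³/s.
Travel time t = 15.0·1000 / 0.33 = 45450 s = 12.63 h.
Half-life 12.7 h → k = ln 2 / 12.7 = 0.05458 h⁻¹ = 1.310 d⁻¹.
Applying C = C₀e^(−kt): 0.5898 × 0.5020 = 0.2961 mg/L.
At the second outfall, C = (166.0·0.2961 + 20.00·3.200) / (166.0 + 20.00) = 0.6083 mg/L.

0.608 mg/L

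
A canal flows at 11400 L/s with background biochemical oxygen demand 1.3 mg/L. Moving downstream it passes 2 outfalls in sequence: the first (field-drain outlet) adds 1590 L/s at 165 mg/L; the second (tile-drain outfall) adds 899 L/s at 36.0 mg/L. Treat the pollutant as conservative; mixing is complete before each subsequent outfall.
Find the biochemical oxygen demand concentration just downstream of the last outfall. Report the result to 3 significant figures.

22.3 mg/L

Outfall 1: combined Q = 12990 L/s; C = (11400·1.300 + 1590·165.0)/12990 = 21.34 mg/L.
Outfall 2: combined Q = 13890 L/s; C = (12990·21.34 + 899.0·36.00)/13890 = 22.29 mg/L.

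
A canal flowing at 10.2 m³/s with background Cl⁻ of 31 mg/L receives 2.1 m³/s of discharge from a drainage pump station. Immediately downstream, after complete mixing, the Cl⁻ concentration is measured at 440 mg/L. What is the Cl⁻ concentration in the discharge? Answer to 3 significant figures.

Mass balance: 10.20·31.00 + 2.100·Cₑ = 12.30·440.0
→ Cₑ = (12.30·440.0 − 10.20·31.00) / 2.100 = 2427 mg/L.

2430 mg/L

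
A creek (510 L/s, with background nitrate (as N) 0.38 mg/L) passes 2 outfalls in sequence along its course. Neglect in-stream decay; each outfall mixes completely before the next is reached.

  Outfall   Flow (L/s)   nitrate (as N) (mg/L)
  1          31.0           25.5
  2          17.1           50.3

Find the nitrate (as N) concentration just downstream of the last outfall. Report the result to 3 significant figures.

After outfall 1: Q = 510.0 + 31.00 = 541.0 L/s; C = (510.0·0.3800 + 31.00·25.50)/541.0 = 1.819 mg/L.
After outfall 2: Q = 541.0 + 17.10 = 558.1 L/s; C = (541.0·1.819 + 17.10·50.30)/558.1 = 3.305 mg/L.

3.30 mg/L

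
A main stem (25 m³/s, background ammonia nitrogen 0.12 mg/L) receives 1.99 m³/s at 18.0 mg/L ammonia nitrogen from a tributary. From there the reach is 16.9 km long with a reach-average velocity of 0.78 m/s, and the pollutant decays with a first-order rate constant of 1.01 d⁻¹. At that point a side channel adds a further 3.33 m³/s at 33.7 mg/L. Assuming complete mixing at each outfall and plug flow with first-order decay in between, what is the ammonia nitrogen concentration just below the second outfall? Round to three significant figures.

4.70 mg/L

Mixed concentration C = ΣQC/ΣQ = (25.00·0.1200 + 1.990·18.00) / 26.99 = 38.82/26.99 = 1.438 mg/L; combined flow 26.99 m³/s.
Travel time t = 16.9·1000 / 0.78 = 21670 s = 6.019 h.
First-order decay: C = 1.438·exp(−k·t) = 1.438·0.7763 = 1.116 mg/L.
At the second outfall, C = (26.99·1.116 + 3.330·33.70) / (26.99 + 3.330) = 4.695 mg/L.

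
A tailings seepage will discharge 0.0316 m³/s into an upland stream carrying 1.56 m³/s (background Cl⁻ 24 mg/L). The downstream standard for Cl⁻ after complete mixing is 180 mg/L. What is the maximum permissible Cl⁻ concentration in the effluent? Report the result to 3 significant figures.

7880 mg/L

At the limit, (Qr·Cr + Qe·Cₑ)/(Qr + Qe) = 180:
Cₑ = (1.592·180 − 1.560·24.00) / 0.03160 = 7881 mg/L.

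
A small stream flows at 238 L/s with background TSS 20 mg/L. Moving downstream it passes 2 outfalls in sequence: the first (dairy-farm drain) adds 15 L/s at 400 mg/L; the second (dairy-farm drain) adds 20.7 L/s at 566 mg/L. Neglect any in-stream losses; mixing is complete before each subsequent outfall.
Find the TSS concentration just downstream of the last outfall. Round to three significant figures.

82.1 mg/L

After outfall 1: Q = 238.0 + 15.00 = 253.0 L/s; C = (238.0·20.00 + 15.00·400.0)/253.0 = 42.53 mg/L.
After outfall 2: Q = 253.0 + 20.70 = 273.7 L/s; C = (253.0·42.53 + 20.70·566.0)/273.7 = 82.12 mg/L.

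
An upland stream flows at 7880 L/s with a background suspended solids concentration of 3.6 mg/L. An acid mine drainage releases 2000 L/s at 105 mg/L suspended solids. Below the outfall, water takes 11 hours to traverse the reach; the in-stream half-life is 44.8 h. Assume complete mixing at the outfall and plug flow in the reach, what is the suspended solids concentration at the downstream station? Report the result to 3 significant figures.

20.4 mg/L

Mass balance: C = (7880·3.600 + 2000·105.0) / 9880 = 238400/9880 = 24.13 mg/L.
Half-life 44.8 h → k = ln 2 / 44.8 = 0.01547 h⁻¹ = 0.3713 d⁻¹.
After decay, C = 24.13 × e^(−kt) = 24.13 × 0.8435 = 20.35 mg/L.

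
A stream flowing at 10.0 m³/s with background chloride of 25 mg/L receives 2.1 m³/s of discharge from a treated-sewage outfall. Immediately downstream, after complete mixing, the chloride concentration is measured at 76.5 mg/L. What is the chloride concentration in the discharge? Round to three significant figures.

Mass balance: 10.00·25.00 + 2.100·Cₑ = 12.10·76.50
→ Cₑ = (12.10·76.50 − 10.00·25.00) / 2.100 = 321.7 mg/L.

322 mg/L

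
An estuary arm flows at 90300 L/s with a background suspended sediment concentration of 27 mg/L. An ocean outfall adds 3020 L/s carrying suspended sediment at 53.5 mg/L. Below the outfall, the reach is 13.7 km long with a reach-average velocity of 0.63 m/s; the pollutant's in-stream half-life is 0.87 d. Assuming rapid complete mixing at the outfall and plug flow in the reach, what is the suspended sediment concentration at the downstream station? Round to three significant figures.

Conservation of mass: C = (90300·27.00 + 3020·53.50) / 93320 = 2600000/93320 = 27.86 mg/L.
Travel time t = 13.7·1000 / 0.63 = 21750 s = 6.041 h.
Half-life 0.87 d → k = ln 2 / 0.87 = 0.7967 d⁻¹.
Applying C = C₀e^(−kt): 27.86 × 0.8183 = 22.80 mg/L.

22.8 mg/L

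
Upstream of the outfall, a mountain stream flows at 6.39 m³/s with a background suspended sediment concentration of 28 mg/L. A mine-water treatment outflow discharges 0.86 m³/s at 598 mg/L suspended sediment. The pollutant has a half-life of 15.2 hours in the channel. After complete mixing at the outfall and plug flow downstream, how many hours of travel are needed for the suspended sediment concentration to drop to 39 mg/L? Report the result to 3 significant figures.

Mixed concentration C = ΣQC/ΣQ = (6.390·28.00 + 0.8600·598.0) / 7.250 = 693.2/7.250 = 95.61 mg/L.
Half-life 15.2 h → k = ln 2 / 15.2 = 0.04560 h⁻¹ = 1.094 d⁻¹.
95.61·exp(−k·t) = 39 → t = ln(95.61/39)/k = 70790 s = 19.66 h.

19.7 h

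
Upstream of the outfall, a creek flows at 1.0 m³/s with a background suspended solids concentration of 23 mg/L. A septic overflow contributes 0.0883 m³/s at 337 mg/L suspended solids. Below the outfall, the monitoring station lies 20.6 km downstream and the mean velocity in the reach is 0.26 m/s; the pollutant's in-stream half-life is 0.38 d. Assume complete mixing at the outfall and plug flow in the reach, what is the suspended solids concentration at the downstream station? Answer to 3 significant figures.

After mixing, C = (1.000·23.00 + 0.08830·337.0) / 1.088 = 52.76/1.088 = 48.48 mg/L.
Travel time t = 20.6·1000 / 0.26 = 79230 s = 22.01 h.
Half-life 0.38 d → k = ln 2 / 0.38 = 1.824 d⁻¹.
Applying C = C₀e^(−kt): 48.48 × 0.1877 = 9.101 mg/L.

9.10 mg/L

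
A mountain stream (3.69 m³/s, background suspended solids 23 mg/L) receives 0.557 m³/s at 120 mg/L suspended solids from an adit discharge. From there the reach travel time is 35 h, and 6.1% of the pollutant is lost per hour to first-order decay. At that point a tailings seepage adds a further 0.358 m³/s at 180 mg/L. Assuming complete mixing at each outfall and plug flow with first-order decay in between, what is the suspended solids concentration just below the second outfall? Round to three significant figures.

Conservation of mass: C = (3.690·23.00 + 0.5570·120.0) / 4.247 = 151.7/4.247 = 35.72 mg/L; combined flow 4.247 m³/s.
6.1%/h lost → k = −ln(1 − 0.061) = 0.06294 h⁻¹.
Applying C = C₀e^(−kt): 35.72 × 0.1105 = 3.947 mg/L.
At the second outfall, C = (4.247·3.947 + 0.3580·180.0) / (4.247 + 0.3580) = 17.63 mg/L.

17.6 mg/L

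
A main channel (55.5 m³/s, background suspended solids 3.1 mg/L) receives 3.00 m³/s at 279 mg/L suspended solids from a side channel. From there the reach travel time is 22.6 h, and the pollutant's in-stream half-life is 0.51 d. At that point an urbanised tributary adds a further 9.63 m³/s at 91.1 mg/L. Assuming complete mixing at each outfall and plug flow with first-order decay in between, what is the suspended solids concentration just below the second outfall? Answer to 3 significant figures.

Mixed concentration C = ΣQC/ΣQ = (55.50·3.100 + 3.000·279.0) / 58.50 = 1009/58.50 = 17.25 mg/L; combined flow 58.50 m³/s.
Half-life 0.51 d → k = ln 2 / 0.51 = 1.359 d⁻¹.
Applying C = C₀e^(−kt): 17.25 × 0.2781 = 4.797 mg/L.
At the second outfall, C = (58.50·4.797 + 9.630·91.10) / (58.50 + 9.630) = 17.00 mg/L.

17.0 mg/L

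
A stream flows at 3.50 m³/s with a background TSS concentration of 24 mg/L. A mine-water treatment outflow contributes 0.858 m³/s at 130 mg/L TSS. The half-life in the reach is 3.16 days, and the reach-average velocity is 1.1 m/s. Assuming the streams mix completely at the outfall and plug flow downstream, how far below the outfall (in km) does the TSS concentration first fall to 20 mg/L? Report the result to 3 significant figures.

Flow-weighted average: C = (3.500·24.00 + 0.8580·130.0) / 4.358 = 195.5/4.358 = 44.87 mg/L.
Half-life 3.16 d → k = ln 2 / 3.16 = 0.2194 d⁻¹.
Set 44.87·exp(−k·t) = 20 → t = ln(44.87/20)/k = 318300 s = 88.41 h.
Distance = v·t = 1.1·318300 = 350100 m = 350.1 km.

350 km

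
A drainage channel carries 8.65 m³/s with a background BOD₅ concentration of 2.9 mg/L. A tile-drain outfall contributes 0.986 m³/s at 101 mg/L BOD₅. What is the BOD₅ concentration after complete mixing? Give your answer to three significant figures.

12.9 mg/L

After mixing, C = (8.650·2.900 + 0.9860·101.0) / 9.636 = 124.7/9.636 = 12.94 mg/L.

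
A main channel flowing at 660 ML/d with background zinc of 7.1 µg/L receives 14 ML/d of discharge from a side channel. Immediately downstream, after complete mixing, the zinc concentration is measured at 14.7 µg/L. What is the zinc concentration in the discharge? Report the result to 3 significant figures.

Mass balance: 660.0·7.100 + 14.00·Cₑ = 674.0·14.70
→ Cₑ = (674.0·14.70 − 660.0·7.100) / 14.00 = 373.0 µg/L.

373 µg/L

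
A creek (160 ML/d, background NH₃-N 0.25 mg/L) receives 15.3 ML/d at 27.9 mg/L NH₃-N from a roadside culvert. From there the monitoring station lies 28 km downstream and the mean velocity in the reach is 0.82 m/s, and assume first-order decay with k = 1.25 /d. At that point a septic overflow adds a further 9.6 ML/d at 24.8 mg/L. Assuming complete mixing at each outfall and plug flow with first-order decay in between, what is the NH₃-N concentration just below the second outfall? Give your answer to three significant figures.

2.83 mg/L

Conservation of mass: C = (160.0·0.2500 + 15.30·27.90) / 175.3 = 466.9/175.3 = 2.663 mg/L; combined flow 175.3 ML/d.
Travel time t = 28·1000 / 0.82 = 34150 s = 9.485 h.
Decay over the reach: 2.663·exp(−kt) = 2.663·0.6102 = 1.625 mg/L.
At the second outfall, C = (175.3·1.625 + 9.600·24.80) / (175.3 + 9.600) = 2.828 mg/L.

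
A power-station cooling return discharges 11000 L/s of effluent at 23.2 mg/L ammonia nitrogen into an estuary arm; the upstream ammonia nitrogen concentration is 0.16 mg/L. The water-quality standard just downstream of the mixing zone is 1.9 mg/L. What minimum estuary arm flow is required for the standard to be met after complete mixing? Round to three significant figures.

135000 L/s

Set C_mix = 1.9: (Q·0.1600 + 11000·23.20) / (Q + 11000) = 1.9
→ Q = 11000·(23.20 − 1.9)/(1.9 − 0.1600) = 134700 L/s.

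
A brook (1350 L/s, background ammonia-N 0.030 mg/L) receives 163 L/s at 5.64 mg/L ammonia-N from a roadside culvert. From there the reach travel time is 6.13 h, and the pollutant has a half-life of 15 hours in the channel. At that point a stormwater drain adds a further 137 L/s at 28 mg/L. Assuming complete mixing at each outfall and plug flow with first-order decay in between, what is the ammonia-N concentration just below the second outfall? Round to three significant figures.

2.76 mg/L

Mixed concentration C = ΣQC/ΣQ = (1350·0.03000 + 163.0·5.640) / 1513 = 959.8/1513 = 0.6344 mg/L; combined flow 1513 L/s.
Half-life 15 h → k = ln 2 / 15 = 0.04621 h⁻¹ = 1.109 d⁻¹.
After decay, C = 0.6344 × e^(−kt) = 0.6344 × 0.7533 = 0.4779 mg/L.
Second outfall: C = (1513·0.4779 + 137.0·28.00)/1650 = 2.763 mg/L.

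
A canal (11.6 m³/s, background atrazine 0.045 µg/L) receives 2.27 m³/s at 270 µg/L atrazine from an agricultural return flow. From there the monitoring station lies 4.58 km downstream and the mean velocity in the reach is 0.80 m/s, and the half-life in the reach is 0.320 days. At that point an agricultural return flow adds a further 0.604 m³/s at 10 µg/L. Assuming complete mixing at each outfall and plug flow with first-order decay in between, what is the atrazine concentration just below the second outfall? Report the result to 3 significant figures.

37.1 µg/L

Conservation of mass: C = (11.60·0.04500 + 2.270·270.0) / 13.87 = 613.4/13.87 = 44.23 µg/L; combined flow 13.87 m³/s.
Travel time t = 4.58·1000 / 0.80 = 5725 s = 1.590 h.
Half-life 0.320 d → k = ln 2 / 0.320 = 2.166 d⁻¹.
Applying C = C₀e^(−kt): 44.23 × 0.8663 = 38.31 µg/L.
Second outfall: C = (13.87·38.31 + 0.6040·10.00)/14.47 = 37.13 µg/L.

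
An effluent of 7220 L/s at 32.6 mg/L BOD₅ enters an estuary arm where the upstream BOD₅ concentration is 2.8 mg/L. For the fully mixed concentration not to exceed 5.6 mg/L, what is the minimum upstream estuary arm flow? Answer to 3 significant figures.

69600 L/s

Set C_mix = 5.6: (Q·2.800 + 7220·32.60) / (Q + 7220) = 5.6
→ Q = 7220·(32.60 − 5.6)/(5.6 − 2.800) = 69620 L/s.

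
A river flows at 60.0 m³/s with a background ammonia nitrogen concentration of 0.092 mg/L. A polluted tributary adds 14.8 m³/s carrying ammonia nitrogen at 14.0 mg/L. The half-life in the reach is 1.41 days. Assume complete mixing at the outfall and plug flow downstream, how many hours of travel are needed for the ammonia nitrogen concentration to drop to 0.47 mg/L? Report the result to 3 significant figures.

87.9 h

Mass balance: C = (60.00·0.09200 + 14.80·14.00) / 74.80 = 212.7/74.80 = 2.844 mg/L.
Half-life 1.41 d → k = ln 2 / 1.41 = 0.4916 d⁻¹.
2.844·exp(−k·t) = 0.47 → t = ln(2.844/0.47)/k = 316400 s = 87.89 h.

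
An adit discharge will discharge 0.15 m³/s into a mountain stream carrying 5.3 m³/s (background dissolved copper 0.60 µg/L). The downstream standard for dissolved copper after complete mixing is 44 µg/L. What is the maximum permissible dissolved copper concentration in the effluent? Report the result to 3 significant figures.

At the limit, (Qr·Cr + Qe·Cₑ)/(Qr + Qe) = 44:
Cₑ = (5.450·44 − 5.300·0.6000) / 0.1500 = 1577 µg/L.

1580 µg/L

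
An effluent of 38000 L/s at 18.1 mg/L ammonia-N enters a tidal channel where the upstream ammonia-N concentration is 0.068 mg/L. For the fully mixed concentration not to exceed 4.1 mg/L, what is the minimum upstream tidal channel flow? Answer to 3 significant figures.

132000 L/s

Set C_mix = 4.1: (Q·0.06800 + 38000·18.10) / (Q + 38000) = 4.1
→ Q = 38000·(18.10 − 4.1)/(4.1 − 0.06800) = 131900 L/s.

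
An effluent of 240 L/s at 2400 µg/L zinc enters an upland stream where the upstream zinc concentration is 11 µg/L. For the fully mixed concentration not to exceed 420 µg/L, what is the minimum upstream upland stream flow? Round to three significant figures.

1160 L/s

Set C_mix = 420: (Q·11.00 + 240.0·2400) / (Q + 240.0) = 420
→ Q = 240.0·(2400 − 420)/(420 − 11.00) = 1162 L/s.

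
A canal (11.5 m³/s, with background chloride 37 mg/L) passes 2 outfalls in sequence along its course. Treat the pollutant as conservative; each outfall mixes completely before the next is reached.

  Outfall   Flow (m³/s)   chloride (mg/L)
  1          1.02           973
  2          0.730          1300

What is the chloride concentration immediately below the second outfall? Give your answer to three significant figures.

179 mg/L

After outfall 1: Q = 11.50 + 1.020 = 12.52 m³/s; C = (11.50·37.00 + 1.020·973.0)/12.52 = 113.3 mg/L.
After outfall 2: Q = 12.52 + 0.7300 = 13.25 m³/s; C = (12.52·113.3 + 0.7300·1300)/13.25 = 178.6 mg/L.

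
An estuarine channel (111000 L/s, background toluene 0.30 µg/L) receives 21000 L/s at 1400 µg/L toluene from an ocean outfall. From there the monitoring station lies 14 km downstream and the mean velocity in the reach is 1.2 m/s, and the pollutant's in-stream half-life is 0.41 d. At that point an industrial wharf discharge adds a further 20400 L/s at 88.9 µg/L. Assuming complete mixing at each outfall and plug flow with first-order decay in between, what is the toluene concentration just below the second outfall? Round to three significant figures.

166 µg/L

After mixing, C = (111000·0.3000 + 21000·1400) / 132000 = 29430000/132000 = 223.0 µg/L; combined flow 132000 L/s.
Travel time t = 14·1000 / 1.2 = 11670 s = 3.241 h.
Half-life 0.41 d → k = ln 2 / 0.41 = 1.691 d⁻¹.
Applying C = C₀e^(−kt): 223.0 × 0.7959 = 177.5 µg/L.
Second outfall: C = (132000·177.5 + 20400·88.90)/152400 = 165.6 µg/L.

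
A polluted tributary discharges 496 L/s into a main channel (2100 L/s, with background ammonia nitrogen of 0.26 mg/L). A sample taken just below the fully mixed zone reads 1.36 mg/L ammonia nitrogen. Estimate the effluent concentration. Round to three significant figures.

Mass balance: 2100·0.2600 + 496.0·Cₑ = 2596·1.360
→ Cₑ = (2596·1.360 − 2100·0.2600) / 496.0 = 6.017 mg/L.

6.02 mg/L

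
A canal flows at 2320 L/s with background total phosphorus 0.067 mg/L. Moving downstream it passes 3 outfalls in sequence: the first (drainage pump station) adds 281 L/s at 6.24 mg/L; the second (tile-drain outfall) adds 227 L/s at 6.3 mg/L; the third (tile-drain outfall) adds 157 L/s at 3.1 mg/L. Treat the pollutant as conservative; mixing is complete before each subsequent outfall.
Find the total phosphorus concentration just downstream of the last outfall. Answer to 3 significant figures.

Below outfall 1: Q → 2601 L/s, C = (2320·0.06700 + 281.0·6.240)/2601 = 0.7339 mg/L.
Below outfall 2: Q → 2828 L/s, C = (2601·0.7339 + 227.0·6.300)/2828 = 1.181 mg/L.
Below outfall 3: Q → 2985 L/s, C = (2828·1.181 + 157.0·3.100)/2985 = 1.282 mg/L.

1.28 mg/L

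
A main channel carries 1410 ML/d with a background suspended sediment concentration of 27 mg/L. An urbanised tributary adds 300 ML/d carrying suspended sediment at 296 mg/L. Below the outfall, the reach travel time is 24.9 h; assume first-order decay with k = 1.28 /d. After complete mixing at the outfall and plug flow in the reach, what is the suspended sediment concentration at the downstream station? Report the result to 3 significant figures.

Mass balance: C = (1410·27.00 + 300.0·296.0) / 1710 = 126900/1710 = 74.19 mg/L.
First-order decay: C = 74.19·exp(−k·t) = 74.19·0.2650 = 19.66 mg/L.

19.7 mg/L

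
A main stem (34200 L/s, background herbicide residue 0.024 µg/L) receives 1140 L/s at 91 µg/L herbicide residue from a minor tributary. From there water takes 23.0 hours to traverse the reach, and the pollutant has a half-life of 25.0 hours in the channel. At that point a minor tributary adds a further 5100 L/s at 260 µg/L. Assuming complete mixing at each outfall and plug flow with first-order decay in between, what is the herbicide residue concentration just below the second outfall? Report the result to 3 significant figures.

Mass balance: C = (34200·0.02400 + 1140·91.00) / 35340 = 104600/35340 = 2.959 µg/L; combined flow 35340 L/s.
Half-life 25.0 h → k = ln 2 / 25.0 = 0.02773 h⁻¹ = 0.6654 d⁻¹.
After decay, C = 2.959 × e^(−kt) = 2.959 × 0.5285 = 1.564 µg/L.
Second outfall: C = (35340·1.564 + 5100·260.0)/40440 = 34.16 µg/L.

34.2 µg/L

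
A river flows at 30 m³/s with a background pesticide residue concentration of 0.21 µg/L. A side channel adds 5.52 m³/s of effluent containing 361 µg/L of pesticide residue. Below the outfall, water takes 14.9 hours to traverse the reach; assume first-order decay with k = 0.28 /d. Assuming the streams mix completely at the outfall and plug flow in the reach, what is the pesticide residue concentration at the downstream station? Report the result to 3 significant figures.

47.3 µg/L

Mixed concentration C = ΣQC/ΣQ = (30.00·0.2100 + 5.520·361.0) / 35.52 = 1999/35.52 = 56.28 µg/L.
Decay over the reach: 56.28·exp(−kt) = 56.28·0.8404 = 47.30 µg/L.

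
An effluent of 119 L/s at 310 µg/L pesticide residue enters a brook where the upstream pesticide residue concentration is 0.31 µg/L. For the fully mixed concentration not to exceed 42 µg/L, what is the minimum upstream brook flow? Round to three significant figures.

765 L/s

Set C_mix = 42: (Q·0.3100 + 119.0·310.0) / (Q + 119.0) = 42
→ Q = 119.0·(310.0 − 42)/(42 − 0.3100) = 765.0 L/s.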